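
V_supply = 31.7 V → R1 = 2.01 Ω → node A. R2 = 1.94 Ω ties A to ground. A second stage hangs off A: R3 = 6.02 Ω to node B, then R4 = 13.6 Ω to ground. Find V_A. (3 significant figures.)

The second stage (R3 + R4 = 19.62 Ω) loads node A in parallel with R2.
Effective lower resistance at A: R2 ‖ 19.62 = 1.765 Ω.
V_A = 31.7 × 1.765/(2.01 + 1.765) = 14.82 V.

V_A ≈ 14.8 V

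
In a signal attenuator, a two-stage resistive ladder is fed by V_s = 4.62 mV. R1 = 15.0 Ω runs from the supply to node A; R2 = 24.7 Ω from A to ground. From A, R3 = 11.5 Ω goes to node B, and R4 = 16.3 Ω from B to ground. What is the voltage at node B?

V_B ≈ 1.26 mV

Node A sees R2 in parallel with the series input of stage 2, R3 + R4 = 27.80 Ω.
Effective lower resistance at A: R2 ‖ 27.80 = 13.08 Ω.
V_A = 4.62 × 13.08/(15.0 + 13.08) = 2.152 mV.
Then the unloaded second divider: V_B = V_A × R4/(R3+R4) = 2.152 × 0.5863 = 1.262 mV.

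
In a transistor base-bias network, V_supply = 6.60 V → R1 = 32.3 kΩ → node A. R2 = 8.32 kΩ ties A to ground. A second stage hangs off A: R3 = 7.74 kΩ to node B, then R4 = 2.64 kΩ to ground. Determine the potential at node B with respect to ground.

V_B ≈ 0.210 V

Looking into the second stage from A: R3 + R4 = 10.38 kΩ appears in parallel with R2.
R2 ‖ (R3+R4) = 4.618 kΩ.
So V_A = 6.60 × 0.1251 = 0.8256 V.
Then the unloaded second divider: V_B = V_A × R4/(R3+R4) = 0.8256 × 0.2543 = 0.2100 V.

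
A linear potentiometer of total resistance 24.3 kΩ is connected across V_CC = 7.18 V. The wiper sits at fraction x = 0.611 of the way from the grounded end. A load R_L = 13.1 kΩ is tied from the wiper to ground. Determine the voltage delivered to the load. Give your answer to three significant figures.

The pot divides into 9.453 kΩ above the wiper and 14.85 kΩ below.
(x·R_p) ‖ R_L = 6.960 kΩ.
Loaded-divider output: V_out = 7.18 × 0.4240 = 3.045 V.
(Unloaded: V_out = x·V_CC = 4.39 V.)

V_out ≈ 3.04 V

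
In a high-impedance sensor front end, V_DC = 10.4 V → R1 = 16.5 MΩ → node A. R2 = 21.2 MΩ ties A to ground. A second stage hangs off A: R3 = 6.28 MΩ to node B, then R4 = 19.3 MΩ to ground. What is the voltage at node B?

V_B ≈ 3.24 V

Looking into the second stage from A: R3 + R4 = 25.58 MΩ appears in parallel with R2.
R2 ‖ (R3+R4) = 11.59 MΩ.
So V_A = 10.4 × 0.4127 = 4.292 V.
Stage 2 is unloaded, so V_B = V_A · R4/(R3+R4) = 4.292 × 19.3/25.58 = 3.238 V.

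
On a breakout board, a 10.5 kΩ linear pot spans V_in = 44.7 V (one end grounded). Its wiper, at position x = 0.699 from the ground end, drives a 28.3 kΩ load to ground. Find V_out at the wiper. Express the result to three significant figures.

V_out ≈ 29.0 V

The pot divides into 3.161 kΩ above the wiper and 7.339 kΩ below.
R_L loads the lower segment: effective lower R = 5.828 kΩ.
V_out = 44.7 × 5.828/(3.161 + 5.828) = 28.98 V.
(Unloaded: V_out = x·V_in = 31.2 V.)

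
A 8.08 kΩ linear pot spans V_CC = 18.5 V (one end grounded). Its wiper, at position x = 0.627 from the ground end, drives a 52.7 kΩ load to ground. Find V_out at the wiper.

Split the track: R_lower = x·R_p = 5.066 kΩ, R_upper = (1−x)·R_p = 3.014 kΩ.
Lower segment in parallel with the load: 5.066 ‖ 52.7 = 4.622 kΩ.
Loaded-divider output: V_out = 18.5 × 0.6053 = 11.20 V.

V_out ≈ 11.2 V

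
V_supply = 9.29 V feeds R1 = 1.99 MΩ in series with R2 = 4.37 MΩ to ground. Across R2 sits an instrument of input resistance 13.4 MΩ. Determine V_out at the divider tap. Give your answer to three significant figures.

V_out ≈ 5.79 V

The load sits in parallel with R2, giving an effective lower resistance R2' = R2·R_L/(R2+R_L) = 3.295 MΩ.
Voltage divider with the loaded lower leg: V_out = 9.29 × 3.295/(1.99 + 3.295) = 9.29 × 0.6235 = 5.792 V.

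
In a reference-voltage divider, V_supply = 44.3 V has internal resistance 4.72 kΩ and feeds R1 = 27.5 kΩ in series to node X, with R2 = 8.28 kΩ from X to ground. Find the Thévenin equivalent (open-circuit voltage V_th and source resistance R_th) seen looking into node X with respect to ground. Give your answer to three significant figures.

R1' = 4.72 + 27.5 = 32.22 kΩ (source resistance + R1).
Open-circuit (no load on X): V_th = V_supply · R2/(R1' + R2) = 44.3 × 8.28/(32.22 + 8.28) = 9.057 V.
Looking into X with the source shorted: R_th = R1'·R2/(R1'+R2) = 32.22 × 8.28/40.50 = 6.587 kΩ.

V_th ≈ 9.06 V, R_th ≈ 6.59 kΩ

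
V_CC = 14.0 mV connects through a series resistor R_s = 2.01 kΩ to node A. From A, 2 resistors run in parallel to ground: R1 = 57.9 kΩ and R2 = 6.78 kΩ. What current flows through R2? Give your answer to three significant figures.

Combine the parallel branches: R_p = (1/57.9 + 1/6.78)⁻¹ = 6.069 kΩ.
V_A by voltage divider: V_A = 14.0 × 6.069/(2.01 + 6.069) = 10.52 mV.
I(R2) = V_A / R2 = 10.52/6.78 = 1.551 µA.

I ≈ 1.55 µA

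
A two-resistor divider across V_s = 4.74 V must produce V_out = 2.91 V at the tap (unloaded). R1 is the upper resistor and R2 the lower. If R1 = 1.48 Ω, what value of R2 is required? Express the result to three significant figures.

R2 ≈ 2.35 Ω

Required fraction k = V_out/V_s = 0.6139.
So R2 = R1 · V_out/(V_s − V_out) = 1.48 × 2.91/(4.74 − 2.91) = 1.48 × 1.590 = 2.353 Ω.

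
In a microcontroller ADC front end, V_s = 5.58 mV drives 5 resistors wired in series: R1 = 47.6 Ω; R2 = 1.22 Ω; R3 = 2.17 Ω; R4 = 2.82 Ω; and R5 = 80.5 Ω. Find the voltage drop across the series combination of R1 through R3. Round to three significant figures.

Series total: ΣR = 47.6 + 1.22 + 2.17 + 2.82 + 80.5 = 134.3 Ω.
R_{R1..R3} = 47.6 + 1.22 + 2.17 = 50.99 Ω.
Voltage divider: V = V_s · (50.99 / 134.3) = 5.58 × 0.3796 = 2.118 mV.

V ≈ 2.12 mV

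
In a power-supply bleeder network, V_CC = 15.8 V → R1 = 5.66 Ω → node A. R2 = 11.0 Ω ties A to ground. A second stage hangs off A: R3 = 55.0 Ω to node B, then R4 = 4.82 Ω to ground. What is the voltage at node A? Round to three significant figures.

V_A ≈ 9.82 V

Node A sees R2 in parallel with the series input of stage 2, R3 + R4 = 59.82 Ω.
Effective lower resistance at A: R2 ‖ 59.82 = 9.291 Ω.
First divider: V_A = V_CC · 9.291/(5.66 + 9.291) = 9.819 V.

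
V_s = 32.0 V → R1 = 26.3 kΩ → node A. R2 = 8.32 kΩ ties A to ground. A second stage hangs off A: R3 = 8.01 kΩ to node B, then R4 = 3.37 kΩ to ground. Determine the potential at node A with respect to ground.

V_A ≈ 4.94 V

Node A sees R2 in parallel with the series input of stage 2, R3 + R4 = 11.38 kΩ.
R2 ‖ (R3+R4) = 4.806 kΩ.
V_A = 32.0 × 4.806/(26.3 + 4.806) = 4.944 V.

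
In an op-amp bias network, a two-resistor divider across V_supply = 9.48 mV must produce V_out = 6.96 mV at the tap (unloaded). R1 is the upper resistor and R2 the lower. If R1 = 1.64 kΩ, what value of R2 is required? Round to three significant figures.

R2 ≈ 4.53 kΩ

Required fraction k = V_out/V_supply = 0.7342.
R2 = R1 · 0.7342/(1 − 0.7342) = 4.530 kΩ.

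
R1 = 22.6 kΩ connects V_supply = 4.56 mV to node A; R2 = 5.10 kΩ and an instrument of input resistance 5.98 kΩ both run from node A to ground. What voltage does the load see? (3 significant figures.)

R2 ‖ R_L = (5.10 × 5.98)/(5.10 + 5.98) = 2.753 kΩ.
Voltage divider with the loaded lower leg: V_out = 4.56 × 2.753/(22.6 + 2.753) = 4.56 × 0.1086 = 0.4951 mV.
(Unloaded it would be 0.840 mV; the load pulls it down.)

V_out ≈ 0.495 mV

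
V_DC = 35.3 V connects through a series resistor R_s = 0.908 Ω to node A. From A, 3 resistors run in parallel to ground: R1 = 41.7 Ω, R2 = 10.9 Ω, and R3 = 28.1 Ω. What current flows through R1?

I ≈ 0.744 A

Equivalent of the parallel group: R_p = 6.609 Ω.
Node voltage V_A = V_DC · R_p/(R_s + R_p) = 35.3 × 0.8792 = 31.04 V.
Branch current I = V_A/R1 = 31.04/41.7 = 0.7443 A.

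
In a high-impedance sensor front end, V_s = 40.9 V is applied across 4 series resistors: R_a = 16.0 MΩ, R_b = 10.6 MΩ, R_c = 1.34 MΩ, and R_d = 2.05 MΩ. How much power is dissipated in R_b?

P ≈ 19.7 µW

The common current is I = 40.9/29.99 = 1.364 µA.
V(R_b) = I·R = 14.46 V; P = V·I = 14.46 × 1.364 = 19.72 µW.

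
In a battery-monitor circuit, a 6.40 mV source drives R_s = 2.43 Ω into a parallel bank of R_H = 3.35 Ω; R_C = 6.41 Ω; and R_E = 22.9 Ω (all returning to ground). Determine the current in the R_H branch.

Combine the parallel branches: R_p = (1/3.35 + 1/6.41 + 1/22.9)⁻¹ = 2.007 Ω.
V_A = 6.40 × 2.007/4.437 = 2.895 mV.
Branch current I = V_A/R_H = 2.895/3.35 = 0.8642 mA.
(Check via current divider: I_total = 1.442 mA; share G_k/ΣG = 0.5992 → same result.)

I ≈ 0.864 mA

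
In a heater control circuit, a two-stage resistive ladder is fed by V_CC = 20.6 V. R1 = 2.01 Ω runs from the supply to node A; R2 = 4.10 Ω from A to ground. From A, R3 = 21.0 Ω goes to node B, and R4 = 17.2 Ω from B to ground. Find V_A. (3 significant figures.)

Node A sees R2 in parallel with the series input of stage 2, R3 + R4 = 38.20 Ω.
R2 ‖ (R3+R4) = 3.703 Ω.
First divider: V_A = V_CC · 3.703/(2.01 + 3.703) = 13.35 V.

V_A ≈ 13.4 V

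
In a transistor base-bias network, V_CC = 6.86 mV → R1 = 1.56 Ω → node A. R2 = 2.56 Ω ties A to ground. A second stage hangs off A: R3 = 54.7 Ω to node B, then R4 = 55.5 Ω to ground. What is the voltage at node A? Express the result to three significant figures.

Looking into the second stage from A: R3 + R4 = 110.2 Ω appears in parallel with R2.
R2 ‖ (R3+R4) = 2.502 Ω.
First divider: V_A = V_CC · 2.502/(1.56 + 2.502) = 4.225 mV.

V_A ≈ 4.23 mV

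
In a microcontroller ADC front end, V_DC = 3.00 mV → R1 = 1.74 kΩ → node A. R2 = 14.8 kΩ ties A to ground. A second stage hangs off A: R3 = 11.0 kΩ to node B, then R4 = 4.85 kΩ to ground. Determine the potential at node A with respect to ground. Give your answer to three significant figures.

V_A ≈ 2.44 mV

Node A sees R2 in parallel with the series input of stage 2, R3 + R4 = 15.85 kΩ.
Effective lower resistance at A: R2 ‖ 15.85 = 7.654 kΩ.
V_A = 3.00 × 7.654/(1.74 + 7.654) = 2.444 mV.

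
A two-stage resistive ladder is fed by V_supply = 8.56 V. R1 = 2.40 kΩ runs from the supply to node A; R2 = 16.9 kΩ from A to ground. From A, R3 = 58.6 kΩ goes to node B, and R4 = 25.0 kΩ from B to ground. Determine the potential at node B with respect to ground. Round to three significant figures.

V_B ≈ 2.19 V

Node A sees R2 in parallel with the series input of stage 2, R3 + R4 = 83.60 kΩ.
R2 ‖ (R3+R4) = 14.06 kΩ.
So V_A = 8.56 × 0.8542 = 7.312 V.
Then the unloaded second divider: V_B = V_A × R4/(R3+R4) = 7.312 × 0.2990 = 2.187 V.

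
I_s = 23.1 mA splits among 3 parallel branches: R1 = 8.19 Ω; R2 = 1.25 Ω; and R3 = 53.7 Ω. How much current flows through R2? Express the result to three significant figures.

Total conductance ΣG = 1/8.19 + 1/1.25 + 1/53.7 = 0.9407 (units of 1/Ω).
R2 takes the fraction G_k/ΣG = 0.8000/0.9407 = 0.8504, so I = 23.1 × 0.8504 = 19.64 mA.

I ≈ 19.6 mA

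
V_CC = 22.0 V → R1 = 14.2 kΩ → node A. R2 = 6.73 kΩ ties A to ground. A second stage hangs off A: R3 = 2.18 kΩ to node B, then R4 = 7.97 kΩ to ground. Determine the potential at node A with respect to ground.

V_A ≈ 4.88 V

Node A sees R2 in parallel with the series input of stage 2, R3 + R4 = 10.15 kΩ.
R2 ‖ (R3+R4) = 4.047 kΩ.
V_A = 22.0 × 4.047/(14.2 + 4.047) = 4.879 V.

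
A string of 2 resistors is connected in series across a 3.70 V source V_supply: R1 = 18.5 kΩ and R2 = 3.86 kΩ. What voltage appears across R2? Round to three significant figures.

V ≈ 0.639 V

ΣR = 18.5 + 3.86 = 22.36 kΩ.
By the voltage-divider rule, V = 3.70 × 3.860/22.36 = 0.6387 V.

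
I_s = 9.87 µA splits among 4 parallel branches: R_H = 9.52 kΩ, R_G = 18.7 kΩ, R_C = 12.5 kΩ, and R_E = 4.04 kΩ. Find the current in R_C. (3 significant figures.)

I ≈ 1.62 µA

Conductances: ΣG = 1/9.52 + 1/18.7 + 1/12.5 + 1/4.04 = 0.4860 (1/kΩ).
Current divider: I(R_C) = I_s · G_k/ΣG = 9.87 × (0.08000/0.4860) = 9.87 × 0.1646 = 1.625 µA.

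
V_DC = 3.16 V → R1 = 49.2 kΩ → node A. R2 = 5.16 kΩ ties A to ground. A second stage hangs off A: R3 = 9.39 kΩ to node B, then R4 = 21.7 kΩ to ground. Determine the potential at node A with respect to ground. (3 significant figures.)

The second stage (R3 + R4 = 31.09 kΩ) loads node A in parallel with R2.
R2 ‖ (R3+R4) = 4.426 kΩ.
So V_A = 3.16 × 0.08253 = 0.2608 V.

V_A ≈ 0.261 V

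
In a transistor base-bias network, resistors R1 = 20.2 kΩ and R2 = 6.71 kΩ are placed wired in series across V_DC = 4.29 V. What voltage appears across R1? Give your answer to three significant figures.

Total series resistance ΣR = 20.2 + 6.71 = 26.91 kΩ.
Voltage divider: V = V_DC · (20.20 / 26.91) = 4.29 × 0.7507 = 3.220 V.

V ≈ 3.22 V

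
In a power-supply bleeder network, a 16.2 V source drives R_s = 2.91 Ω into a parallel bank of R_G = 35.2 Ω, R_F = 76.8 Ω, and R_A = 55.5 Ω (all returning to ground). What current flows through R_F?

I ≈ 0.180 A

Parallel bank: R_p = 1/(1/35.2 + 1/76.8 + 1/55.5) = 16.82 Ω.
Node voltage V_A = V_in · R_p/(R_s + R_p) = 16.2 × 0.8525 = 13.81 V.
I(R_F) = V_A / R_F = 13.81/76.8 = 0.1798 A.
(Equivalently: I_total = 0.8210 A, then current-divider fraction G_k/ΣG = 0.2190.)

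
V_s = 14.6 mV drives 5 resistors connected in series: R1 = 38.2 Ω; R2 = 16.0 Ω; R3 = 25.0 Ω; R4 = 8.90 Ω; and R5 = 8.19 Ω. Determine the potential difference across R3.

Series total: ΣR = 38.2 + 16.0 + 25.0 + 8.90 + 8.19 = 96.29 Ω.
By the voltage-divider rule, V = 14.6 × 25.00/96.29 = 3.791 mV.

V ≈ 3.79 mV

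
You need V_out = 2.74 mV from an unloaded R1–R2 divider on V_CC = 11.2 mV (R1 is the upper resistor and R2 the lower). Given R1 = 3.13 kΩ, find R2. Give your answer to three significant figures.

R2 ≈ 1.01 kΩ

V_out/V_CC = R2/(R1+R2) = 0.2446.
So R2 = R1 · V_out/(V_CC − V_out) = 3.13 × 2.74/(11.2 − 2.74) = 3.13 × 0.3239 = 1.014 kΩ.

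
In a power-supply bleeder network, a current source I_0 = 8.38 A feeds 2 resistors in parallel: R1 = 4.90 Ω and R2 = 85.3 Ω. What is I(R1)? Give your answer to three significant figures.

I ≈ 7.92 A

For two parallel branches, I_k = I_0 · (other R)/(sum of R).
I(R1) = 8.38 × 85.3/(4.90 + 85.3) = 8.38 × 0.9457 = 7.925 A.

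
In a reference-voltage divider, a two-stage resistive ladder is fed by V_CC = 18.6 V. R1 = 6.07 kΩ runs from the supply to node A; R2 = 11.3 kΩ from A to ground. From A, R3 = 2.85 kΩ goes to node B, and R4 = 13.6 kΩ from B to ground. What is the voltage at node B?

Node A sees R2 in parallel with the series input of stage 2, R3 + R4 = 16.45 kΩ.
R2 ‖ (R3+R4) = 6.699 kΩ.
V_A = 18.6 × 6.699/(6.07 + 6.699) = 9.758 V.
Then the unloaded second divider: V_B = V_A × R4/(R3+R4) = 9.758 × 0.8267 = 8.067 V.

V_B ≈ 8.07 V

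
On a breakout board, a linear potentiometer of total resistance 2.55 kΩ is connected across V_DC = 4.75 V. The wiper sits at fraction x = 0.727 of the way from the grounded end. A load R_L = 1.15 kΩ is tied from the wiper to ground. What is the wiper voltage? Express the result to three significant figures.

V_out ≈ 2.40 V

The pot divides into 0.6962 kΩ above the wiper and 1.854 kΩ below.
(x·R_p) ‖ R_L = 0.7097 kΩ.
Loaded-divider output: V_out = 4.75 × 0.5048 = 2.398 V.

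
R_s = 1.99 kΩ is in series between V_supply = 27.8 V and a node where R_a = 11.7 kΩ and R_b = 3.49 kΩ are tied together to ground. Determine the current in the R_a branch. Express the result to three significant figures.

Parallel bank: R_p = 1/(1/11.7 + 1/3.49) = 2.688 kΩ.
Node voltage V_A = V_supply · R_p/(R_s + R_p) = 27.8 × 0.5746 = 15.97 V.
I(R_a) = V_A / R_a = 15.97/11.7 = 1.365 mA.

I ≈ 1.37 mA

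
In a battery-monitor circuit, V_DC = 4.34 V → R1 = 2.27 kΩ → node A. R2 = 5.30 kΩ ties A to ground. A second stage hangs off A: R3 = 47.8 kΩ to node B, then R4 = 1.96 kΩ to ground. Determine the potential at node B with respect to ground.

Node A sees R2 in parallel with the series input of stage 2, R3 + R4 = 49.76 kΩ.
Effective lower resistance at A: R2 ‖ 49.76 = 4.790 kΩ.
First divider: V_A = V_DC · 4.790/(2.27 + 4.790) = 2.945 V.
Stage 2 is unloaded, so V_B = V_A · R4/(R3+R4) = 2.945 × 1.96/49.76 = 0.1160 V.

V_B ≈ 0.116 V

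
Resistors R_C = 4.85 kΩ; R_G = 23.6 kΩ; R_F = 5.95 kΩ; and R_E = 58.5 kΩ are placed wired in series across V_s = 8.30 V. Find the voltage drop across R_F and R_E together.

V ≈ 5.76 V

Total series resistance ΣR = 4.85 + 23.6 + 5.95 + 58.5 = 92.90 kΩ.
R_{R_F..R_E} = 5.95 + 58.5 = 64.45 kΩ.
V = V_s · R/ΣR = 8.30 × 0.6938 = 5.758 V.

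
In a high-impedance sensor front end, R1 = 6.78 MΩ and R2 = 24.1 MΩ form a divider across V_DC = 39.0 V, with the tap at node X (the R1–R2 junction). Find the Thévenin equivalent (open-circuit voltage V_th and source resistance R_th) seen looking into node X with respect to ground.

V_th ≈ 30.4 V, R_th ≈ 5.29 MΩ

With X open, the divider is unloaded: V_th = 39.0 × 24.1/30.88 = 30.44 V.
Zeroing V_DC shorts the top of R1 to ground, so R_th = R1 ‖ R2 = 5.291 MΩ.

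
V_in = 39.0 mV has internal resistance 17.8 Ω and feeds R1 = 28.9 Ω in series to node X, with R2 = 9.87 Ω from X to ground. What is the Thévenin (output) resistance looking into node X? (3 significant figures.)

R_th ≈ 8.15 Ω

R1' = 17.8 + 28.9 = 46.70 Ω (source resistance + R1).
Zeroing V_in shorts the top of R1' to ground, so R_th = R1' ‖ R2 = 8.148 Ω.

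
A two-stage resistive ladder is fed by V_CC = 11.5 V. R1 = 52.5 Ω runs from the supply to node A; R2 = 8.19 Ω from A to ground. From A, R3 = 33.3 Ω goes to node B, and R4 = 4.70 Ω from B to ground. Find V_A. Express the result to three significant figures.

The second stage (R3 + R4 = 38.00 Ω) loads node A in parallel with R2.
Effective lower resistance at A: R2 ‖ 38.00 = 6.738 Ω.
So V_A = 11.5 × 0.1137 = 1.308 V.

V_A ≈ 1.31 V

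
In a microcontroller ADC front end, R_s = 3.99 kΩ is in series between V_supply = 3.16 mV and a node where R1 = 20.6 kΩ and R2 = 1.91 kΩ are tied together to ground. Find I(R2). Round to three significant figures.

I ≈ 0.504 µA

Equivalent of the parallel group: R_p = 1.748 kΩ.
Node voltage V_A = V_supply · R_p/(R_s + R_p) = 3.16 × 0.3046 = 0.9626 mV.
I(R2) = V_A / R2 = 0.9626/1.91 = 0.5040 µA.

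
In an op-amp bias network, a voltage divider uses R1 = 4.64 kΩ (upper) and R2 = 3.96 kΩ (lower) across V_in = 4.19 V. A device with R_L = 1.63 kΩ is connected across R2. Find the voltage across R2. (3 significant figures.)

First combine the lower leg with the load: R2 ‖ R_L = 1.155 kΩ.
Now apply the divider: V_out = 4.19 × 0.1993 = 0.8349 V.

V_out ≈ 0.835 V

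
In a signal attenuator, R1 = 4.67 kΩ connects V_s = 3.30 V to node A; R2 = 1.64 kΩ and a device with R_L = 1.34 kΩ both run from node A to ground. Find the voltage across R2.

R2 ‖ R_L = (1.64 × 1.34)/(1.64 + 1.34) = 0.7374 kΩ.
Now apply the divider: V_out = 3.30 × 0.1364 = 0.4500 V.
(Unloaded it would be 0.858 V; the load pulls it down.)

V_out ≈ 0.450 V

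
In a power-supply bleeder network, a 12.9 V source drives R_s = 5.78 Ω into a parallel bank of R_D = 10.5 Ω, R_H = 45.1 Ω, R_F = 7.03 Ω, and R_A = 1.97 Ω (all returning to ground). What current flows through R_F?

Equivalent of the parallel group: R_p = 1.303 Ω.
Node voltage V_A = V_supply · R_p/(R_s + R_p) = 12.9 × 0.1840 = 2.374 V.
I(R_F) = V_A / R_F = 2.374/7.03 = 0.3376 A.

I ≈ 0.338 A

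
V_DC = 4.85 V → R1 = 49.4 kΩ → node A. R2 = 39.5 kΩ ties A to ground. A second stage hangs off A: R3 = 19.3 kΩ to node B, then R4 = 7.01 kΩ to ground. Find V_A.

V_A ≈ 1.17 V

Looking into the second stage from A: R3 + R4 = 26.31 kΩ appears in parallel with R2.
R2 ‖ (R3+R4) = 15.79 kΩ.
V_A = 4.85 × 15.79/(49.4 + 15.79) = 1.175 V.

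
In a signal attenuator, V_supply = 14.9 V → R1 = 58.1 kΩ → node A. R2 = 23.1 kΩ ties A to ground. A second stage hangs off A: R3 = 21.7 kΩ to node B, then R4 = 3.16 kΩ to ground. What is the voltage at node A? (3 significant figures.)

Looking into the second stage from A: R3 + R4 = 24.86 kΩ appears in parallel with R2.
Effective lower resistance at A: R2 ‖ 24.86 = 11.97 kΩ.
V_A = 14.9 × 11.97/(58.1 + 11.97) = 2.546 V.

V_A ≈ 2.55 V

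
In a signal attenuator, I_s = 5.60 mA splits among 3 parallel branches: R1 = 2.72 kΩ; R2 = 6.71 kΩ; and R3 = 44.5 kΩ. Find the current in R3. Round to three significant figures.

I ≈ 0.233 mA

Conductances: ΣG = 1/2.72 + 1/6.71 + 1/44.5 = 0.5392 (1/kΩ).
Current divider: I(R3) = I_s · G_k/ΣG = 5.60 × (0.02247/0.5392) = 5.60 × 0.04168 = 0.2334 mA.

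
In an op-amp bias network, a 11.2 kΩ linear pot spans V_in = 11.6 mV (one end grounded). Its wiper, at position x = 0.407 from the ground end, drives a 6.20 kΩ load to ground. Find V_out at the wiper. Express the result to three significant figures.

V_out ≈ 3.29 mV

Split the track: R_lower = x·R_p = 4.558 kΩ, R_upper = (1−x)·R_p = 6.642 kΩ.
R_L loads the lower segment: effective lower R = 2.627 kΩ.
Then V_out = V_in · 2.627/(6.642 + 2.627) = 3.288 mV.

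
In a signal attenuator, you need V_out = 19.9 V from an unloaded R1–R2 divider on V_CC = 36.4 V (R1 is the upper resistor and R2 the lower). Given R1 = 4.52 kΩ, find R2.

Required fraction k = V_out/V_CC = 0.5467.
So R2 = R1 · V_out/(V_CC − V_out) = 4.52 × 19.9/(36.4 − 19.9) = 4.52 × 1.206 = 5.451 kΩ.

R2 ≈ 5.45 kΩ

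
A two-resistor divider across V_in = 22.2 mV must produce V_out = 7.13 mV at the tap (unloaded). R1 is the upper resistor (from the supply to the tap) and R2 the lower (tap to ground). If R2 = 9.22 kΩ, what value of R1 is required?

V_out/V_in = R2/(R1+R2) = 0.3212.
Rearranging, R1 = R2·(1−k)/k = 9.22 × 2.114 = 19.49 kΩ.

R1 ≈ 19.5 kΩ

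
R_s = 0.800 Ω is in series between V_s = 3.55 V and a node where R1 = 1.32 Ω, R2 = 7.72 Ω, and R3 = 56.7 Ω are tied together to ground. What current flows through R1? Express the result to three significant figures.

Parallel bank: R_p = 1/(1/1.32 + 1/7.72 + 1/56.7) = 1.105 Ω.
V_A by voltage divider: V_A = 3.55 × 1.105/(0.800 + 1.105) = 2.059 V.
Branch current I = V_A/R1 = 2.059/1.32 = 1.560 A.

I ≈ 1.56 A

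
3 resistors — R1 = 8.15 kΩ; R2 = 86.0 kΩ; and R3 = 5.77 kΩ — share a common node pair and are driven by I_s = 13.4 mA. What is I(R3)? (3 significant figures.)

Total conductance ΣG = 1/8.15 + 1/86.0 + 1/5.77 = 0.3076 (units of 1/kΩ).
By the current-divider rule, I = I_s · G_k/ΣG = 13.4 × 0.5634 = 7.549 mA.

I ≈ 7.55 mA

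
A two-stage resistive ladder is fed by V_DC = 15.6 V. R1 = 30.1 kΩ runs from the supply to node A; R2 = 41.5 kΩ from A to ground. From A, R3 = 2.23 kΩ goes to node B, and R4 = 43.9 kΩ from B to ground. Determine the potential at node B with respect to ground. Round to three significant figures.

V_B ≈ 6.24 V

The second stage (R3 + R4 = 46.13 kΩ) loads node A in parallel with R2.
R2 ‖ (R3+R4) = 21.85 kΩ.
First divider: V_A = V_DC · 21.85/(30.1 + 21.85) = 6.561 V.
V_B = V_A × 0.9517 = 6.244 V.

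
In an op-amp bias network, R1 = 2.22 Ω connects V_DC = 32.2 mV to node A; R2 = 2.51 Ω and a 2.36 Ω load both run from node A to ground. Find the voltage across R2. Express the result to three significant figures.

V_out ≈ 11.4 mV

The load sits in parallel with R2, giving an effective lower resistance R2' = R2·R_L/(R2+R_L) = 1.216 Ω.
Now apply the divider: V_out = 32.2 × 0.3540 = 11.40 mV.
(Unloaded it would be 17.1 mV; the load pulls it down.)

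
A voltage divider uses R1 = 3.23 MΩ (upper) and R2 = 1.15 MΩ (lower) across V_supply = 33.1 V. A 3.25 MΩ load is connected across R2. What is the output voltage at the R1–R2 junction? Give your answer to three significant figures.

R2 ‖ R_L = (1.15 × 3.25)/(1.15 + 3.25) = 0.8494 MΩ.
Voltage divider with the loaded lower leg: V_out = 33.1 × 0.8494/(3.23 + 0.8494) = 33.1 × 0.2082 = 6.892 V.

V_out ≈ 6.89 V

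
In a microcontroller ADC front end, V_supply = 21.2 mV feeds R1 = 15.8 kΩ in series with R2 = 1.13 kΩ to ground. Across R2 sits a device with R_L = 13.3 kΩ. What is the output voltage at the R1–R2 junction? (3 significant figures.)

R2 ‖ R_L = (1.13 × 13.3)/(1.13 + 13.3) = 1.042 kΩ.
Voltage divider with the loaded lower leg: V_out = 21.2 × 1.042/(15.8 + 1.042) = 21.2 × 0.06184 = 1.311 mV.
(Unloaded it would be 1.42 mV; the load pulls it down.)

V_out ≈ 1.31 mV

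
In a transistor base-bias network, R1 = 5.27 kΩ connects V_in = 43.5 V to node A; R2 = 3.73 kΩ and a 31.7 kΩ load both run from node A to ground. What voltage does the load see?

V_out ≈ 16.9 V

The load sits in parallel with R2, giving an effective lower resistance R2' = R2·R_L/(R2+R_L) = 3.337 kΩ.
Now apply the divider: V_out = 43.5 × 0.3877 = 16.87 V.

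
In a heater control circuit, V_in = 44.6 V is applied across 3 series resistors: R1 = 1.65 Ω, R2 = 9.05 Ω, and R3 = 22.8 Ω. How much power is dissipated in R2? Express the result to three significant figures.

Series current I = V_in/ΣR = 44.6/33.50 = 1.331 A.
P = I²R = 1.772 × 9.05 = 16.04 W.

P ≈ 16.0 W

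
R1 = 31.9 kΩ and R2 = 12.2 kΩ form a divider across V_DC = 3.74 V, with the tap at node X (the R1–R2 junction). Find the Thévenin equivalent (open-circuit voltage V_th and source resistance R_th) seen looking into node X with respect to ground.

With X open, the divider is unloaded: V_th = 3.74 × 12.2/44.10 = 1.035 V.
Looking into X with the source shorted: R_th = R1·R2/(R1+R2) = 31.90 × 12.2/44.10 = 8.825 kΩ.

V_th ≈ 1.03 V, R_th ≈ 8.82 kΩ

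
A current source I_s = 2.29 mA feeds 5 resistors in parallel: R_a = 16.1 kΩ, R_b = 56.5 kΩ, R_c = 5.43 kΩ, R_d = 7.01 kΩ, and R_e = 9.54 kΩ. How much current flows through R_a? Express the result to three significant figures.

I ≈ 0.278 mA

Conductances: ΣG = 1/16.1 + 1/56.5 + 1/5.43 + 1/7.01 + 1/9.54 = 0.5114 (1/kΩ).
Current divider: I(R_a) = I_s · G_k/ΣG = 2.29 × (0.06211/0.5114) = 2.29 × 0.1214 = 0.2781 mA.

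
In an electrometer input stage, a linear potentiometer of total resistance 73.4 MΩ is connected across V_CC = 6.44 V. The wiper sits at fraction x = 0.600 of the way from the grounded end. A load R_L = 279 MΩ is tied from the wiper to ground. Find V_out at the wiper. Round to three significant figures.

V_out ≈ 3.63 V

Lower segment x·R_p = 44.04 MΩ; upper segment (1−x)·R_p = 29.36 MΩ.
R_L loads the lower segment: effective lower R = 38.04 MΩ.
V_out = 6.44 × 38.04/(29.36 + 38.04) = 3.635 V.
(Unloaded: V_out = x·V_CC = 3.86 V.)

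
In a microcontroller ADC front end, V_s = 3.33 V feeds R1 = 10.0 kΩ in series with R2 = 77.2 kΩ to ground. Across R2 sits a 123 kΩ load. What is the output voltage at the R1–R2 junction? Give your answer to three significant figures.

R2 ‖ R_L = (77.2 × 123)/(77.2 + 123) = 47.43 kΩ.
Voltage divider with the loaded lower leg: V_out = 3.33 × 47.43/(10.0 + 47.43) = 3.33 × 0.8259 = 2.750 V.

V_out ≈ 2.75 V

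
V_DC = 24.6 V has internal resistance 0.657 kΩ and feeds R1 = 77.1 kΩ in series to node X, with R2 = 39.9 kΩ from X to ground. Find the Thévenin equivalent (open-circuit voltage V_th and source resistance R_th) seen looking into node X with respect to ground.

V_th ≈ 8.34 V, R_th ≈ 26.4 kΩ

R1' = 0.657 + 77.1 = 77.76 kΩ (source resistance + R1).
V_th is the unloaded tap voltage: V_DC · R2/(R1'+R2) = 24.6 × 0.3391 = 8.342 V.
Zeroing V_DC shorts the top of R1' to ground, so R_th = R1' ‖ R2 = 26.37 kΩ.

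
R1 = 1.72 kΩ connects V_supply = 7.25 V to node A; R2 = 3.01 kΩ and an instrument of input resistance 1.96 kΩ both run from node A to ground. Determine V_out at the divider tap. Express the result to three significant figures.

The load sits in parallel with R2, giving an effective lower resistance R2' = R2·R_L/(R2+R_L) = 1.187 kΩ.
Then V_out = V_supply · R2'/(R1 + R2') = 7.25 × 1.187/2.907 = 2.960 V.

V_out ≈ 2.96 V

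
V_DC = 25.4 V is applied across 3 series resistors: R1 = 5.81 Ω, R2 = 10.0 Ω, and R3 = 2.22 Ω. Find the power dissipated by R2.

P ≈ 19.8 W

ΣR = 18.03 Ω → I = 25.4/18.03 = 1.409 A.
P = I²R = 1.985 × 10.0 = 19.85 W.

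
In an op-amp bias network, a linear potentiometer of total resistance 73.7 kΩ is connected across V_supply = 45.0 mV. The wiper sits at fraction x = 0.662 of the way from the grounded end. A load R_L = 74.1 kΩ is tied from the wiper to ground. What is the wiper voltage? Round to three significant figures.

V_out ≈ 24.4 mV

Lower segment x·R_p = 48.79 kΩ; upper segment (1−x)·R_p = 24.91 kΩ.
Lower segment in parallel with the load: 48.79 ‖ 74.1 = 29.42 kΩ.
Then V_out = V_supply · 29.42/(24.91 + 29.42) = 24.37 mV.
(Unloaded: V_out = x·V_supply = 29.8 mV.)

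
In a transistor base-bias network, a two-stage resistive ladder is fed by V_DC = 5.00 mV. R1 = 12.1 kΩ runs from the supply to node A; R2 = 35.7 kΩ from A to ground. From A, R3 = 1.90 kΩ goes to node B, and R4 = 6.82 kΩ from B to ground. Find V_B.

V_B ≈ 1.43 mV

Looking into the second stage from A: R3 + R4 = 8.720 kΩ appears in parallel with R2.
R2 ‖ (R3+R4) = 7.008 kΩ.
So V_A = 5.00 × 0.3668 = 1.834 mV.
Stage 2 is unloaded, so V_B = V_A · R4/(R3+R4) = 1.834 × 6.82/8.720 = 1.434 mV.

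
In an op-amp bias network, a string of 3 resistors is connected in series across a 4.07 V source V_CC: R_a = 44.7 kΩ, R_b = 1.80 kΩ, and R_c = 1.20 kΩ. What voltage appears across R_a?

V ≈ 3.81 V

Total series resistance ΣR = 44.7 + 1.80 + 1.20 = 47.70 kΩ.
Voltage divider: V = V_CC · (44.70 / 47.70) = 4.07 × 0.9371 = 3.814 V.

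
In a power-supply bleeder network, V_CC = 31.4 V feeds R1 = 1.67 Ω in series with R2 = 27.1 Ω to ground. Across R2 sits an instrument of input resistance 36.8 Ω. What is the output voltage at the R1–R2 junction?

V_out ≈ 28.4 V

The load sits in parallel with R2, giving an effective lower resistance R2' = R2·R_L/(R2+R_L) = 15.61 Ω.
Then V_out = V_CC · R2'/(R1 + R2') = 31.4 × 15.61/17.28 = 28.36 V.
(Unloaded it would be 29.6 V; the load pulls it down.)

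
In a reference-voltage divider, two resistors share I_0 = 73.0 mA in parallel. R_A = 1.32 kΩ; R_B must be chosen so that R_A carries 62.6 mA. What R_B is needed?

R_B ≈ 7.95 kΩ

In a two-way split, I_A/I_0 = R_B/(R_A + R_B).
With f = 0.8575, R_B = R_A · f/(1−f) = 1.32 × 6.019 = 7.945 kΩ.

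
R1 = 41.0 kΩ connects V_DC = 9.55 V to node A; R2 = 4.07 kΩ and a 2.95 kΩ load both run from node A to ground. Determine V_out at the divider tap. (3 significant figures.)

First combine the lower leg with the load: R2 ‖ R_L = 1.710 kΩ.
Then V_out = V_DC · R2'/(R1 + R2') = 9.55 × 1.710/42.71 = 0.3824 V.
(Unloaded it would be 0.862 V; the load pulls it down.)

V_out ≈ 0.382 V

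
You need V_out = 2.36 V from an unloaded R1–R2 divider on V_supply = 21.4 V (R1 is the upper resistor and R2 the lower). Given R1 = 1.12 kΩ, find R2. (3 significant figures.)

R2 ≈ 0.139 kΩ

Required fraction k = V_out/V_supply = 0.1103.
R2 = R1 · 0.1103/(1 − 0.1103) = 0.1388 kΩ.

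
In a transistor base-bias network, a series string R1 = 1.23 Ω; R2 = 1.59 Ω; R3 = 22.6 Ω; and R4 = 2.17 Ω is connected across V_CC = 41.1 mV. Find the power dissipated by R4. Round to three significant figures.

ΣR = 27.59 Ω → I = 41.1/27.59 = 1.490 mA.
P = I²R = 2.219 × 2.17 = 4.815 µW.

P ≈ 4.82 µW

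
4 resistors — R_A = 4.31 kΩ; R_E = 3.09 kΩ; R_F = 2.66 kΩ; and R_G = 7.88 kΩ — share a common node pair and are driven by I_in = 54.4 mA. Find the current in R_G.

I ≈ 6.52 mA

ΣG = 1/4.31 + 1/3.09 + 1/2.66 + 1/7.88 = 1.058.
Current divider: I(R_G) = I_in · G_k/ΣG = 54.4 × (0.1269/1.058) = 54.4 × 0.1199 = 6.522 mA.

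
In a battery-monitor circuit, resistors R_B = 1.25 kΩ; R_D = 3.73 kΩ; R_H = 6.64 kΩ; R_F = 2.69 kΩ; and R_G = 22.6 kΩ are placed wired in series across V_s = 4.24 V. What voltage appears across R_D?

V ≈ 0.428 V

ΣR = 1.25 + 3.73 + 6.64 + 2.69 + 22.6 = 36.91 kΩ.
Voltage divider: V = V_s · (3.730 / 36.91) = 4.24 × 0.1011 = 0.4285 V.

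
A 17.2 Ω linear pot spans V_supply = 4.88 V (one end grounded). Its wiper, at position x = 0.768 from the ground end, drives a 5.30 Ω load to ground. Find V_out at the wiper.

V_out ≈ 2.37 V

Lower segment x·R_p = 13.21 Ω; upper segment (1−x)·R_p = 3.990 Ω.
Lower segment in parallel with the load: 13.21 ‖ 5.30 = 3.782 Ω.
Loaded-divider output: V_out = 4.88 × 0.4866 = 2.375 V.
(Unloaded: V_out = x·V_supply = 3.75 V.)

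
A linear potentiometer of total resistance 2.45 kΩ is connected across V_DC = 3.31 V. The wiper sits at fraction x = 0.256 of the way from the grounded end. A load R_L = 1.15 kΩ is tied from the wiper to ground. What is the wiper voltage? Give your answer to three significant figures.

V_out ≈ 0.603 V

Split the track: R_lower = x·R_p = 0.6272 kΩ, R_upper = (1−x)·R_p = 1.823 kΩ.
(x·R_p) ‖ R_L = 0.4059 kΩ.
Loaded-divider output: V_out = 3.31 × 0.1821 = 0.6028 V.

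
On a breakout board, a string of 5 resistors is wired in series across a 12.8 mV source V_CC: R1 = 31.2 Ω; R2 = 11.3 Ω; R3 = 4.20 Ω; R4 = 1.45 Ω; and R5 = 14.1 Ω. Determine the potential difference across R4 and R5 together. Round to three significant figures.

Total series resistance ΣR = 31.2 + 11.3 + 4.20 + 1.45 + 14.1 = 62.25 Ω.
R_{R4..R5} = 1.45 + 14.1 = 15.55 Ω.
V = V_CC · R/ΣR = 12.8 × 0.2498 = 3.197 mV.

V ≈ 3.20 mV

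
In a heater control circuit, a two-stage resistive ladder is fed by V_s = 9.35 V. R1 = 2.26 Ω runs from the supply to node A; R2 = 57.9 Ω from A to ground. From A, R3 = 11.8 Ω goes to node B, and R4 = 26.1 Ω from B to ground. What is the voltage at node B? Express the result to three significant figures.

V_B ≈ 5.86 V

The second stage (R3 + R4 = 37.90 Ω) loads node A in parallel with R2.
R2 ‖ (R3+R4) = 22.91 Ω.
V_A = 9.35 × 22.91/(2.26 + 22.91) = 8.510 V.
V_B = V_A × 0.6887 = 5.861 V.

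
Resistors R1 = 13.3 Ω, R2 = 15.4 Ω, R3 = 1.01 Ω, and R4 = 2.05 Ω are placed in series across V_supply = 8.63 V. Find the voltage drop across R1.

ΣR = 13.3 + 15.4 + 1.01 + 2.05 = 31.76 Ω.
V = V_supply · R/ΣR = 8.63 × 0.4188 = 3.614 V.

V ≈ 3.61 V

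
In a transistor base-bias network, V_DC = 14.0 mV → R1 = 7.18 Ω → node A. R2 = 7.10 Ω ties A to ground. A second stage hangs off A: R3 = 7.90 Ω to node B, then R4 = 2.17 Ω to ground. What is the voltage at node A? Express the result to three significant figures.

Node A sees R2 in parallel with the series input of stage 2, R3 + R4 = 10.07 Ω.
R2 ‖ (R3+R4) = 4.164 Ω.
So V_A = 14.0 × 0.3671 = 5.139 mV.

V_A ≈ 5.14 mV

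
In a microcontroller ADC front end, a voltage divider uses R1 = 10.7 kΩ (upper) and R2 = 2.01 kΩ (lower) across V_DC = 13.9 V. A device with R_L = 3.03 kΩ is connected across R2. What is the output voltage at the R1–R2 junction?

V_out ≈ 1.41 V

First combine the lower leg with the load: R2 ‖ R_L = 1.208 kΩ.
Then V_out = V_DC · R2'/(R1 + R2') = 13.9 × 1.208/11.91 = 1.410 V.
(Unloaded it would be 2.20 V; the load pulls it down.)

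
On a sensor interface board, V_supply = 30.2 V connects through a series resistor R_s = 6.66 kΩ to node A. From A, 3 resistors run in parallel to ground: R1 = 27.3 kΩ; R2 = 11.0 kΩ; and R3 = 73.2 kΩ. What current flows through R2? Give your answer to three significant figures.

I ≈ 1.41 mA

Combine the parallel branches: R_p = (1/27.3 + 1/11.0 + 1/73.2)⁻¹ = 7.082 kΩ.
Node voltage V_A = V_supply · R_p/(R_s + R_p) = 30.2 × 0.5154 = 15.56 V.
I(R2) = V_A / R2 = 15.56/11.0 = 1.415 mA.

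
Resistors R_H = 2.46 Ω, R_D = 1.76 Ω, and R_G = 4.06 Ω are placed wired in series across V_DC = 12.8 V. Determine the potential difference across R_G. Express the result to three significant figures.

Series total: ΣR = 2.46 + 1.76 + 4.06 = 8.280 Ω.
Voltage divider: V = V_DC · (4.060 / 8.280) = 12.8 × 0.4903 = 6.276 V.

V ≈ 6.28 V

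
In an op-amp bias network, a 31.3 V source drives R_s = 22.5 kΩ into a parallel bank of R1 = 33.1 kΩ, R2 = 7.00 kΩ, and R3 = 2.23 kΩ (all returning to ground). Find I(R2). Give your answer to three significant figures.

Parallel bank: R_p = 1/(1/33.1 + 1/7.00 + 1/2.23) = 1.609 kΩ.
V_A = 31.3 × 1.609/24.11 = 2.089 V.
I(R2) = V_A / R2 = 2.089/7.00 = 0.2984 mA.

I ≈ 0.298 mA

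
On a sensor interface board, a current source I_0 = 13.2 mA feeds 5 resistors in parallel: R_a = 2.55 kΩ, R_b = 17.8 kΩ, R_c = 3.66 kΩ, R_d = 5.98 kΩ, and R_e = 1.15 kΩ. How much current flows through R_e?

Conductances: ΣG = 1/2.55 + 1/17.8 + 1/3.66 + 1/5.98 + 1/1.15 = 1.758 (1/kΩ).
Current divider: I(R_e) = I_0 · G_k/ΣG = 13.2 × (0.8696/1.758) = 13.2 × 0.4945 = 6.528 mA.

I ≈ 6.53 mA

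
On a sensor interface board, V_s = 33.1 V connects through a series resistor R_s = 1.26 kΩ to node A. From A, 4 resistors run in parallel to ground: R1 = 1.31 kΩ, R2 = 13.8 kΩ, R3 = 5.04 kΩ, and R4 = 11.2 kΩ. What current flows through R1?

I ≈ 10.5 mA

Parallel bank: R_p = 1/(1/1.31 + 1/13.8 + 1/5.04 + 1/11.2) = 0.8901 kΩ.
Node voltage V_A = V_s · R_p/(R_s + R_p) = 33.1 × 0.4140 = 13.70 V.
Branch current I = V_A/R1 = 13.70/1.31 = 10.46 mA.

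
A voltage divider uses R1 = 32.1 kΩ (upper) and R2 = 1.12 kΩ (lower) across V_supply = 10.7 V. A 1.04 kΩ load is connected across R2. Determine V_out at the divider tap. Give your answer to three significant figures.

R2 ‖ R_L = (1.12 × 1.04)/(1.12 + 1.04) = 0.5393 kΩ.
Then V_out = V_supply · R2'/(R1 + R2') = 10.7 × 0.5393/32.64 = 0.1768 V.

V_out ≈ 0.177 V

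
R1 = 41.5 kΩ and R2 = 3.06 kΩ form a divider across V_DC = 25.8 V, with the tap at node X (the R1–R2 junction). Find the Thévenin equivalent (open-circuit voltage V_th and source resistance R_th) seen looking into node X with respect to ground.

V_th is the unloaded tap voltage: V_DC · R2/(R1+R2) = 25.8 × 0.06867 = 1.772 V.
Looking into X with the source shorted: R_th = R1·R2/(R1+R2) = 41.50 × 3.06/44.56 = 2.850 kΩ.

V_th ≈ 1.77 V, R_th ≈ 2.85 kΩ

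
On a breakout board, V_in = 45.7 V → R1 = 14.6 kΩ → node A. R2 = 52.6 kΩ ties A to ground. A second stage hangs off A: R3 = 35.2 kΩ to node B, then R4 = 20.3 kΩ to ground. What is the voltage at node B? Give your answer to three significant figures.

V_B ≈ 10.8 V

Node A sees R2 in parallel with the series input of stage 2, R3 + R4 = 55.50 kΩ.
R2 ‖ (R3+R4) = 27.01 kΩ.
So V_A = 45.7 × 0.6491 = 29.66 V.
Then the unloaded second divider: V_B = V_A × R4/(R3+R4) = 29.66 × 0.3658 = 10.85 V.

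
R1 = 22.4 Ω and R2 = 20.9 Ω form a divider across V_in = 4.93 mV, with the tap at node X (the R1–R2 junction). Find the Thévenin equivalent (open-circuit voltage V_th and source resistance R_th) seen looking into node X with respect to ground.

V_th ≈ 2.38 mV, R_th ≈ 10.8 Ω

With X open, the divider is unloaded: V_th = 4.93 × 20.9/43.30 = 2.380 mV.
Looking into X with the source shorted: R_th = R1·R2/(R1+R2) = 22.40 × 20.9/43.30 = 10.81 Ω.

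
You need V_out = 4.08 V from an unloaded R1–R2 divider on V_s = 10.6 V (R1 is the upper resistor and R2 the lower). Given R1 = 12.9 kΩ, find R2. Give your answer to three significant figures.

R2 ≈ 8.07 kΩ

V_out/V_s = R2/(R1+R2) = 0.3849.
Rearranging, R2 = R1·k/(1−k) = 12.9 × 0.6258 = 8.072 kΩ.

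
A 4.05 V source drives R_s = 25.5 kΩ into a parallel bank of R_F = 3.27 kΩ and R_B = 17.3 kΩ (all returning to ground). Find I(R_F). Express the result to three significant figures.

I ≈ 0.121 mA

Parallel bank: R_p = 1/(1/3.27 + 1/17.3) = 2.750 kΩ.
Node voltage V_A = V_CC · R_p/(R_s + R_p) = 4.05 × 0.09735 = 0.3943 V.
I(R_F) = V_A / R_F = 0.3943/3.27 = 0.1206 mA.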